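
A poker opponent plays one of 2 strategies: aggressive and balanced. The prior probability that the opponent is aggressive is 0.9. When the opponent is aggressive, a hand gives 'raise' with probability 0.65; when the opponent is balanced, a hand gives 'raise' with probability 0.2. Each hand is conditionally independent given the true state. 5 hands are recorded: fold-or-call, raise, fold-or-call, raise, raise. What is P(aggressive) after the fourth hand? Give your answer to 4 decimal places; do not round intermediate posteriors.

0.9479

After 'fold-or-call': P(aggressive) = 0.35·0.9000 / (0.35·0.9000 + 0.8·0.1000) ≈ 0.7975
After 'raise': P(aggressive) = 0.65·0.7975 / (0.65·0.7975 + 0.2·0.2025) ≈ 0.9275
After 'fold-or-call': P(aggressive) = 0.35·0.9275 / (0.35·0.9275 + 0.8·0.0725) ≈ 0.8485
After 'raise': P(aggressive) = 0.65·0.8485 / (0.65·0.8485 + 0.2·0.1515) ≈ 0.9479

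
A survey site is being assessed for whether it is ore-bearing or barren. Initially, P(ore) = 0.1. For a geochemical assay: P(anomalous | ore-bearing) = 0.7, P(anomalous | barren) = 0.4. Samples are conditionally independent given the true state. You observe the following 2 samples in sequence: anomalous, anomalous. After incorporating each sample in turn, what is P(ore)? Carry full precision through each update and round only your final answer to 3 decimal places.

After 'anomalous': P(ore) = 0.7·0.1000 / (0.7·0.1000 + 0.4·0.9000) ≈ 0.1628
After 'anomalous': P(ore) = 0.7·0.1628 / (0.7·0.1628 + 0.4·0.8372) ≈ 0.2539

0.254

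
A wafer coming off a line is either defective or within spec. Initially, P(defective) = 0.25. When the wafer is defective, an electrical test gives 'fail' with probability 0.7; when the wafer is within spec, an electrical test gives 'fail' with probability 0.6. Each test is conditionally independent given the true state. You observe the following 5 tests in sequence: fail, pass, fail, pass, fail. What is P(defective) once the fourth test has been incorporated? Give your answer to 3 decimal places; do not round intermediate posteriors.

Apply Bayes' rule sequentially, carrying P(defective) forward.
After 'fail': P(defective) = 0.7·0.2500 / (0.7·0.2500 + 0.6·0.7500) ≈ 0.2800
After 'pass': P(defective) = 0.3·0.2800 / (0.3·0.2800 + 0.4·0.7200) ≈ 0.2258
After 'fail': P(defective) = 0.7·0.2258 / (0.7·0.2258 + 0.6·0.7742) ≈ 0.2539
After 'pass': P(defective) = 0.3·0.2539 / (0.3·0.2539 + 0.4·0.7461) ≈ 0.2033

0.203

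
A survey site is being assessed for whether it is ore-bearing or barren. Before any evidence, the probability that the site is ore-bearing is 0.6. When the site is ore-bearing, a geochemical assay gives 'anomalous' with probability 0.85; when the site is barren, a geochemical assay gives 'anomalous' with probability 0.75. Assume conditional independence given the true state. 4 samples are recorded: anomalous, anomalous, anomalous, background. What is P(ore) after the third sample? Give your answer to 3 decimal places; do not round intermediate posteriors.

0.686

After 'anomalous': P(ore) = 0.85·0.6000 / (0.85·0.6000 + 0.75·0.4000) ≈ 0.6296
After 'anomalous': P(ore) = 0.85·0.6296 / (0.85·0.6296 + 0.75·0.3704) ≈ 0.6583
After 'anomalous': P(ore) = 0.85·0.6583 / (0.85·0.6583 + 0.75·0.3417) ≈ 0.6859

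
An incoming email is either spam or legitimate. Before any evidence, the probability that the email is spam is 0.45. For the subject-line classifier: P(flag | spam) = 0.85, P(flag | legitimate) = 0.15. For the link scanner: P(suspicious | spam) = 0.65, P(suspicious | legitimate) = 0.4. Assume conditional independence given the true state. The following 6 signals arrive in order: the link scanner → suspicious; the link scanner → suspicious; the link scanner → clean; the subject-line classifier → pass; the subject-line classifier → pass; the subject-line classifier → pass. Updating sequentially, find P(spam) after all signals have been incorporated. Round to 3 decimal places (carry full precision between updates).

Apply Bayes' rule sequentially, carrying P(spam) forward.
After the link scanner='suspicious': P(spam) = 0.65·0.4500 / (0.65·0.4500 + 0.4·0.5500) ≈ 0.5707
After the link scanner='suspicious': P(spam) = 0.65·0.5707 / (0.65·0.5707 + 0.4·0.4293) ≈ 0.6836
After the link scanner='clean': P(spam) = 0.35·0.6836 / (0.35·0.6836 + 0.6·0.3164) ≈ 0.5576
After the subject-line classifier='pass': P(spam) = 0.15·0.5576 / (0.15·0.5576 + 0.85·0.4424) ≈ 0.1819
After the subject-line classifier='pass': P(spam) = 0.15·0.1819 / (0.15·0.1819 + 0.85·0.8181) ≈ 0.0378
After the subject-line classifier='pass': P(spam) = 0.15·0.0378 / (0.15·0.0378 + 0.85·0.9622) ≈ 0.0069

0.007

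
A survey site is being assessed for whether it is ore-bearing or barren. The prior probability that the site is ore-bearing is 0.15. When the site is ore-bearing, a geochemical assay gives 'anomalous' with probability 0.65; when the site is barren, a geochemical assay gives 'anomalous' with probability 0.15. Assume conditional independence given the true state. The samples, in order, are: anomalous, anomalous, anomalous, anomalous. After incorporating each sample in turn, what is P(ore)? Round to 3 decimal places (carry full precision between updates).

0.984

After 'anomalous': P(ore) = 0.65·0.1500 / (0.65·0.1500 + 0.15·0.8500) ≈ 0.4333
After 'anomalous': P(ore) = 0.65·0.4333 / (0.65·0.4333 + 0.15·0.5667) ≈ 0.7682
After 'anomalous': P(ore) = 0.65·0.7682 / (0.65·0.7682 + 0.15·0.2318) ≈ 0.9349
After 'anomalous': P(ore) = 0.65·0.9349 / (0.65·0.9349 + 0.15·0.0651) ≈ 0.9842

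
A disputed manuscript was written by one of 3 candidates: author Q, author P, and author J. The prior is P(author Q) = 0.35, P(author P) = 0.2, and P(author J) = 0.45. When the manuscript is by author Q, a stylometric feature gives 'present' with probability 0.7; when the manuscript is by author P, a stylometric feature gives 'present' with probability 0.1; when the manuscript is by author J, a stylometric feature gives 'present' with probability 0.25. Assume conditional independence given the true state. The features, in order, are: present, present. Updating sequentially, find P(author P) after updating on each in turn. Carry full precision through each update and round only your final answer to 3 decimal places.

Each posterior becomes the prior for the next update.
After 'present': normaliser = 0.7·0.3500 + 0.1·0.2000 + 0.25·0.4500; P(author Q) ≈ 0.6490, P(author P) ≈ 0.0530, P(author J) ≈ 0.2980
After 'present': normaliser = 0.7·0.6490 + 0.1·0.0530 + 0.25·0.2980; P(author Q) ≈ 0.8506, P(author P) ≈ 0.0099, P(author J) ≈ 0.1395

0.010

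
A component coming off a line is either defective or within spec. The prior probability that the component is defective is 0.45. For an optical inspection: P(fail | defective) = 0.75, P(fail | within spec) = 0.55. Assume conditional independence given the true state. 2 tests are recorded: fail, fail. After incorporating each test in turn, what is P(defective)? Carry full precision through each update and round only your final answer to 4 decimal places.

After 'fail': P(defective) = 0.75·0.4500 / (0.75·0.4500 + 0.55·0.5500) ≈ 0.5273
After 'fail': P(defective) = 0.75·0.5273 / (0.75·0.5273 + 0.55·0.4727) ≈ 0.6034

0.6034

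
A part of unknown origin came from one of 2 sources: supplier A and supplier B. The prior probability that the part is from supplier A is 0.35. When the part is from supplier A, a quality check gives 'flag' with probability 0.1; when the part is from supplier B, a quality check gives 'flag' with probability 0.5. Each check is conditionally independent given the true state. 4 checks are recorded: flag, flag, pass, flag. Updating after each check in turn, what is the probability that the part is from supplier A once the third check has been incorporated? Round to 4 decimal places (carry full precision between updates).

After 'flag': P(supplier A) = 0.1·0.3500 / (0.1·0.3500 + 0.5·0.6500) ≈ 0.0972
After 'flag': P(supplier A) = 0.1·0.0972 / (0.1·0.0972 + 0.5·0.9028) ≈ 0.0211
After 'pass': P(supplier A) = 0.9·0.0211 / (0.9·0.0211 + 0.5·0.9789) ≈ 0.0373

0.0373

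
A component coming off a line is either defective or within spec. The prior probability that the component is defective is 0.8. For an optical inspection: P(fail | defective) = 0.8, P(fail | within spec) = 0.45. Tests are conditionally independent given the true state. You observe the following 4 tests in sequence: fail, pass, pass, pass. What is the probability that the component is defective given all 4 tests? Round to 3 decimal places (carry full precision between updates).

0.255

After 'fail': P(defective) = 0.8·0.8000 / (0.8·0.8000 + 0.45·0.2000) ≈ 0.8767
After 'pass': P(defective) = 0.2·0.8767 / (0.2·0.8767 + 0.55·0.1233) ≈ 0.7211
After 'pass': P(defective) = 0.2·0.7211 / (0.2·0.7211 + 0.55·0.2789) ≈ 0.4846
After 'pass': P(defective) = 0.2·0.4846 / (0.2·0.4846 + 0.55·0.5154) ≈ 0.2548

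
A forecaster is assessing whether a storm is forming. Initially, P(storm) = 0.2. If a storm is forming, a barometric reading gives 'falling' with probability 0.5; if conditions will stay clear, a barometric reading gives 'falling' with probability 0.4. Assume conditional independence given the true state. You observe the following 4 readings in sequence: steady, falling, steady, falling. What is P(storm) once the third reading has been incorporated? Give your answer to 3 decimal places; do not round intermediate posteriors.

0.178

After 'steady': P(storm) = 0.5·0.2000 / (0.5·0.2000 + 0.6·0.8000) ≈ 0.1724
After 'falling': P(storm) = 0.5·0.1724 / (0.5·0.1724 + 0.4·0.8276) ≈ 0.2066
After 'steady': P(storm) = 0.5·0.2066 / (0.5·0.2066 + 0.6·0.7934) ≈ 0.1783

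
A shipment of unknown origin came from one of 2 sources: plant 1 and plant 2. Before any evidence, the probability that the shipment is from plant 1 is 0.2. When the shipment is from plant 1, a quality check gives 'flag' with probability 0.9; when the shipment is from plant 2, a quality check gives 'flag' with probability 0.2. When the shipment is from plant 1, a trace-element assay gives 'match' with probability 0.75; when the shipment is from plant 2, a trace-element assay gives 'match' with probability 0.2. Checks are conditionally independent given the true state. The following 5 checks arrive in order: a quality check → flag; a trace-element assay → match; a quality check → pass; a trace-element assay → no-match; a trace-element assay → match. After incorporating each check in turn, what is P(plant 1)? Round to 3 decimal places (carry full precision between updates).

After a quality check='flag': P(plant 1) = 0.9·0.2000 / (0.9·0.2000 + 0.2·0.8000) ≈ 0.5294
After a trace-element assay='match': P(plant 1) = 0.75·0.5294 / (0.75·0.5294 + 0.2·0.4706) ≈ 0.8084
After a quality check='pass': P(plant 1) = 0.1·0.8084 / (0.1·0.8084 + 0.8·0.1916) ≈ 0.3453
After a trace-element assay='no-match': P(plant 1) = 0.25·0.3453 / (0.25·0.3453 + 0.8·0.6547) ≈ 0.1415
After a trace-element assay='match': P(plant 1) = 0.75·0.1415 / (0.75·0.1415 + 0.2·0.8585) ≈ 0.3819

0.382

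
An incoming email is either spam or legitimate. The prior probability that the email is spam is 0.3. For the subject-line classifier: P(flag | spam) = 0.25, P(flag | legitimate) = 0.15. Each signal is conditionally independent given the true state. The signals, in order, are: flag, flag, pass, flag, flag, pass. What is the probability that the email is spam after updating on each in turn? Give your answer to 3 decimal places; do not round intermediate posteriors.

After 'flag': P(spam) = 0.25·0.3000 / (0.25·0.3000 + 0.15·0.7000) ≈ 0.4167
After 'flag': P(spam) = 0.25·0.4167 / (0.25·0.4167 + 0.15·0.5833) ≈ 0.5435
After 'pass': P(spam) = 0.75·0.5435 / (0.75·0.5435 + 0.85·0.4565) ≈ 0.5123
After 'flag': P(spam) = 0.25·0.5123 / (0.25·0.5123 + 0.15·0.4877) ≈ 0.6365
After 'flag': P(spam) = 0.25·0.6365 / (0.25·0.6365 + 0.15·0.3635) ≈ 0.7448
After 'pass': P(spam) = 0.75·0.7448 / (0.75·0.7448 + 0.85·0.2552) ≈ 0.7202

0.720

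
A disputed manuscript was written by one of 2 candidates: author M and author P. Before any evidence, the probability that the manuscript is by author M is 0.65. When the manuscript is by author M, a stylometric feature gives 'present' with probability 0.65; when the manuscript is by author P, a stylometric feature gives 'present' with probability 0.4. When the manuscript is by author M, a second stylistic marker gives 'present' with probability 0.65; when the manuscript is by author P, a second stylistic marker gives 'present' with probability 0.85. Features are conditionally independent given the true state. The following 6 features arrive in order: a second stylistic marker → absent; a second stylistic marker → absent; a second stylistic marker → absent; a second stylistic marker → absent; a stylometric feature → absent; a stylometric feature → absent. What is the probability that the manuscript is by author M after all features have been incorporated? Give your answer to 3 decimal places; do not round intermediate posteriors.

0.949

Apply Bayes' rule sequentially, carrying P(author M) forward.
After a second stylistic marker='absent': P(author M) = 0.35·0.6500 / (0.35·0.6500 + 0.15·0.3500) ≈ 0.8125
After a second stylistic marker='absent': P(author M) = 0.35·0.8125 / (0.35·0.8125 + 0.15·0.1875) ≈ 0.9100
After a second stylistic marker='absent': P(author M) = 0.35·0.9100 / (0.35·0.9100 + 0.15·0.0900) ≈ 0.9593
After a second stylistic marker='absent': P(author M) = 0.35·0.9593 / (0.35·0.9593 + 0.15·0.0407) ≈ 0.9822
After a stylometric feature='absent': P(author M) = 0.35·0.9822 / (0.35·0.9822 + 0.6·0.0178) ≈ 0.9698
After a stylometric feature='absent': P(author M) = 0.35·0.9698 / (0.35·0.9698 + 0.6·0.0302) ≈ 0.9493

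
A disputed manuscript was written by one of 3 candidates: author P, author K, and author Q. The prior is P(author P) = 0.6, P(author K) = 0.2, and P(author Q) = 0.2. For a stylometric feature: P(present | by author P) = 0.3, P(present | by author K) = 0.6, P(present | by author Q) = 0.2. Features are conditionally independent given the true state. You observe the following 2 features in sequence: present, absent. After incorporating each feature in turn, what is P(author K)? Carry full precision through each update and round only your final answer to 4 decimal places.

Each posterior becomes the prior for the next update.
After 'present': normaliser = 0.3·0.6000 + 0.6·0.2000 + 0.2·0.2000; P(author P) ≈ 0.5294, P(author K) ≈ 0.3529, P(author Q) ≈ 0.1176
After 'absent': normaliser = 0.7·0.5294 + 0.4·0.3529 + 0.8·0.1176; P(author P) ≈ 0.6117, P(author K) ≈ 0.2330, P(author Q) ≈ 0.1553

0.2330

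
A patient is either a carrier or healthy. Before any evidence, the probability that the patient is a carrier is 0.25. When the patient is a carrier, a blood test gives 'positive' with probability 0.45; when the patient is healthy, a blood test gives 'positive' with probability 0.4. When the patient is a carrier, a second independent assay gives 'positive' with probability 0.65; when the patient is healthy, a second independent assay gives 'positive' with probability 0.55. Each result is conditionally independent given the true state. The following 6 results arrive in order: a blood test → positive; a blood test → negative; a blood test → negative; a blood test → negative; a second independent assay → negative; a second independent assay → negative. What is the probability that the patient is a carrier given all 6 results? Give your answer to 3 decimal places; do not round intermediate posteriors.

After a blood test='positive': P(carrier) = 0.45·0.2500 / (0.45·0.2500 + 0.4·0.7500) ≈ 0.2727
After a blood test='negative': P(carrier) = 0.55·0.2727 / (0.55·0.2727 + 0.6·0.7273) ≈ 0.2558
After a blood test='negative': P(carrier) = 0.55·0.2558 / (0.55·0.2558 + 0.6·0.7442) ≈ 0.2396
After a blood test='negative': P(carrier) = 0.55·0.2396 / (0.55·0.2396 + 0.6·0.7604) ≈ 0.2241
After a second independent assay='negative': P(carrier) = 0.35·0.2241 / (0.35·0.2241 + 0.45·0.7759) ≈ 0.1834
After a second independent assay='negative': P(carrier) = 0.35·0.1834 / (0.35·0.1834 + 0.45·0.8166) ≈ 0.1487

0.149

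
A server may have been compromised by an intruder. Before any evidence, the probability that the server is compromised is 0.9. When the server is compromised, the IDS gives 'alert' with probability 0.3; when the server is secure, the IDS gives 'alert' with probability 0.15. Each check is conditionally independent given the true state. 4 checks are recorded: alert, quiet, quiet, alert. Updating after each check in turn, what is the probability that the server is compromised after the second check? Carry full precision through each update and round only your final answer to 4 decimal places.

0.9368

After 'alert': P(compromised) = 0.3·0.9000 / (0.3·0.9000 + 0.15·0.1000) ≈ 0.9474
After 'quiet': P(compromised) = 0.7·0.9474 / (0.7·0.9474 + 0.85·0.0526) ≈ 0.9368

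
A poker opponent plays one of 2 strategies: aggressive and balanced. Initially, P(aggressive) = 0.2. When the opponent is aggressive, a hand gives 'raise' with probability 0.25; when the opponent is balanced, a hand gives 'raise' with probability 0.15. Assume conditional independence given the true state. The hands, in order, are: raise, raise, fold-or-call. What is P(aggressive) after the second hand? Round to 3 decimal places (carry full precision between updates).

After 'raise': P(aggressive) = 0.25·0.2000 / (0.25·0.2000 + 0.15·0.8000) ≈ 0.2941
After 'raise': P(aggressive) = 0.25·0.2941 / (0.25·0.2941 + 0.15·0.7059) ≈ 0.4098

0.410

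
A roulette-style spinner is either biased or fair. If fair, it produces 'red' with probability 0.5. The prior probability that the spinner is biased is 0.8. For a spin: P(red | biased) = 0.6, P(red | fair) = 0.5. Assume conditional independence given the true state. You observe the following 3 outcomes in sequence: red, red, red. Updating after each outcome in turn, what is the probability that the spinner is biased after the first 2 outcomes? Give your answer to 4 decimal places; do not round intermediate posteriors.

After 'red': P(biased) = 0.6·0.8000 / (0.6·0.8000 + 0.5·0.2000) ≈ 0.8276
After 'red': P(biased) = 0.6·0.8276 / (0.6·0.8276 + 0.5·0.1724) ≈ 0.8521

0.8521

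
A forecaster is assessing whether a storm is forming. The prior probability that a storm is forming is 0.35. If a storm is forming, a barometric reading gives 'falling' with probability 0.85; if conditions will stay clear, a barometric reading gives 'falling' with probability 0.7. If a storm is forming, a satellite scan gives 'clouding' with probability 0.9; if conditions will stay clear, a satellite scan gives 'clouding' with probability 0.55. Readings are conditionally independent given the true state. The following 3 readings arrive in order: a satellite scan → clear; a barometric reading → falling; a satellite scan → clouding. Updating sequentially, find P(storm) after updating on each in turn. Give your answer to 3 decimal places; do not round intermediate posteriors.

0.192

After a satellite scan='clear': P(storm) = 0.1·0.3500 / (0.1·0.3500 + 0.45·0.6500) ≈ 0.1069
After a barometric reading='falling': P(storm) = 0.85·0.1069 / (0.85·0.1069 + 0.7·0.8931) ≈ 0.1269
After a satellite scan='clouding': P(storm) = 0.9·0.1269 / (0.9·0.1269 + 0.55·0.8731) ≈ 0.1921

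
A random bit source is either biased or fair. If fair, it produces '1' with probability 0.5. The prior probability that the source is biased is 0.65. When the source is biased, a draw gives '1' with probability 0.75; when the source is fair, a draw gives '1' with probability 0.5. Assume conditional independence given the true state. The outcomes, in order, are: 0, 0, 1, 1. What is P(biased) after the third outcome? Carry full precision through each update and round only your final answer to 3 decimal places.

0.411

Each posterior becomes the prior for the next update.
After '0': P(biased) = 0.25·0.6500 / (0.25·0.6500 + 0.5·0.3500) ≈ 0.4815
After '0': P(biased) = 0.25·0.4815 / (0.25·0.4815 + 0.5·0.5185) ≈ 0.3171
After '1': P(biased) = 0.75·0.3171 / (0.75·0.3171 + 0.5·0.6829) ≈ 0.4105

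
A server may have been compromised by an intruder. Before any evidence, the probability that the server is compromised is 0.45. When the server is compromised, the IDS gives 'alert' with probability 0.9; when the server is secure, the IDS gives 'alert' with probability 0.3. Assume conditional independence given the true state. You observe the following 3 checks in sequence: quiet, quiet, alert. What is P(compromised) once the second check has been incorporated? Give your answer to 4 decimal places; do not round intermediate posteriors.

After 'quiet': P(compromised) = 0.1·0.4500 / (0.1·0.4500 + 0.7·0.5500) ≈ 0.1047
After 'quiet': P(compromised) = 0.1·0.1047 / (0.1·0.1047 + 0.7·0.8953) ≈ 0.0164

0.0164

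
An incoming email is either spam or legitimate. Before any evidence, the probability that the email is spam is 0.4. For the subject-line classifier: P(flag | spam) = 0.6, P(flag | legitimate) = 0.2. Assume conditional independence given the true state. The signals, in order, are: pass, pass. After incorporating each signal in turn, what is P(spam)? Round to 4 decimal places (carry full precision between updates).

0.1429

After 'pass': P(spam) = 0.4·0.4000 / (0.4·0.4000 + 0.8·0.6000) ≈ 0.2500
After 'pass': P(spam) = 0.4·0.2500 / (0.4·0.2500 + 0.8·0.7500) ≈ 0.1429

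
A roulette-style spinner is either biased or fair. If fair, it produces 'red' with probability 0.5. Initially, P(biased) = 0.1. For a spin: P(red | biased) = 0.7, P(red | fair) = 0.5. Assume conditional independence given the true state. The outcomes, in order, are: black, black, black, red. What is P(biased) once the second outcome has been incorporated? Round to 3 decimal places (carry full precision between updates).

0.038

After 'black': P(biased) = 0.3·0.1000 / (0.3·0.1000 + 0.5·0.9000) ≈ 0.0625
After 'black': P(biased) = 0.3·0.0625 / (0.3·0.0625 + 0.5·0.9375) ≈ 0.0385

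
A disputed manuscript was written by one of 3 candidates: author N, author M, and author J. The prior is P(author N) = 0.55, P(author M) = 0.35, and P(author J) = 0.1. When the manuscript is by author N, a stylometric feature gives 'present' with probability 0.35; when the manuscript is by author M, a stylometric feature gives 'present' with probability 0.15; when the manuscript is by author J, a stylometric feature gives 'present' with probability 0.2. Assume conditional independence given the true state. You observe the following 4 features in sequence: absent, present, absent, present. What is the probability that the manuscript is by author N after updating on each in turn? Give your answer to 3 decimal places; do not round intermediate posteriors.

0.775

After 'absent': normaliser = 0.65·0.5500 + 0.85·0.3500 + 0.8·0.1000; P(author N) ≈ 0.4864, P(author M) ≈ 0.4048, P(author J) ≈ 0.1088
After 'present': normaliser = 0.35·0.4864 + 0.15·0.4048 + 0.2·0.1088; P(author N) ≈ 0.6736, P(author M) ≈ 0.2402, P(author J) ≈ 0.0861
After 'absent': normaliser = 0.65·0.6736 + 0.85·0.2402 + 0.8·0.0861; P(author N) ≈ 0.6159, P(author M) ≈ 0.2872, P(author J) ≈ 0.0969
After 'present': normaliser = 0.35·0.6159 + 0.15·0.2872 + 0.2·0.0969; P(author N) ≈ 0.7753, P(author M) ≈ 0.1550, P(author J) ≈ 0.0697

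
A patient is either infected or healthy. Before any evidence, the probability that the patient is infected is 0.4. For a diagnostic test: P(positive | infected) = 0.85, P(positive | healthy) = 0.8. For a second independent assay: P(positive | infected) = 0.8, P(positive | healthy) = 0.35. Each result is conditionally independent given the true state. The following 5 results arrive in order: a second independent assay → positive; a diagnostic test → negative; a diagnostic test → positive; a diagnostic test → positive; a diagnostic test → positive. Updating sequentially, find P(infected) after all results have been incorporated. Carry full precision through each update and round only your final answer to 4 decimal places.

After a second independent assay='positive': P(infected) = 0.8·0.4000 / (0.8·0.4000 + 0.35·0.6000) ≈ 0.6038
After a diagnostic test='negative': P(infected) = 0.15·0.6038 / (0.15·0.6038 + 0.2·0.3962) ≈ 0.5333
After a diagnostic test='positive': P(infected) = 0.85·0.5333 / (0.85·0.5333 + 0.8·0.4667) ≈ 0.5484
After a diagnostic test='positive': P(infected) = 0.85·0.5484 / (0.85·0.5484 + 0.8·0.4516) ≈ 0.5634
After a diagnostic test='positive': P(infected) = 0.85·0.5634 / (0.85·0.5634 + 0.8·0.4366) ≈ 0.5782

0.5782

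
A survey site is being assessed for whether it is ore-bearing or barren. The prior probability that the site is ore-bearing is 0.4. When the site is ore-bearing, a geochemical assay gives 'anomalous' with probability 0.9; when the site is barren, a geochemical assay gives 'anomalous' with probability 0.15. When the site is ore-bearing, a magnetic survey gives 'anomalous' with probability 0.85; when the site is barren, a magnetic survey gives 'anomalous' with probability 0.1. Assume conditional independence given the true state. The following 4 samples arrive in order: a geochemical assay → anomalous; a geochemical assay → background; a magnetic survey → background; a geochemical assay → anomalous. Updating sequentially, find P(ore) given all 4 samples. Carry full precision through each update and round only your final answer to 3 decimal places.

0.320

After a geochemical assay='anomalous': P(ore) = 0.9·0.4000 / (0.9·0.4000 + 0.15·0.6000) ≈ 0.8000
After a geochemical assay='background': P(ore) = 0.1·0.8000 / (0.1·0.8000 + 0.85·0.2000) ≈ 0.3200
After a magnetic survey='background': P(ore) = 0.15·0.3200 / (0.15·0.3200 + 0.9·0.6800) ≈ 0.0727
After a geochemical assay='anomalous': P(ore) = 0.9·0.0727 / (0.9·0.0727 + 0.15·0.9273) ≈ 0.3200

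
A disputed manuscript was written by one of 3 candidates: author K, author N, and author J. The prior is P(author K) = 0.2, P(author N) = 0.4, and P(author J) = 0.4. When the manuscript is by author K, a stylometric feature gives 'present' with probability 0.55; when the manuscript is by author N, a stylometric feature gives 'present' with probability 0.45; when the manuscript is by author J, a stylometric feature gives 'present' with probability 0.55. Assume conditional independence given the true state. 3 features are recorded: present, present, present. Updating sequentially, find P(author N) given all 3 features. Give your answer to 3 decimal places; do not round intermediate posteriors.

After 'present': normaliser = 0.55·0.2000 + 0.45·0.4000 + 0.55·0.4000; P(author K) ≈ 0.2157, P(author N) ≈ 0.3529, P(author J) ≈ 0.4314
After 'present': normaliser = 0.55·0.2157 + 0.45·0.3529 + 0.55·0.4314; P(author K) ≈ 0.2305, P(author N) ≈ 0.3086, P(author J) ≈ 0.4610
After 'present': normaliser = 0.55·0.2305 + 0.45·0.3086 + 0.55·0.4610; P(author K) ≈ 0.2442, P(author N) ≈ 0.2675, P(author J) ≈ 0.4884

0.267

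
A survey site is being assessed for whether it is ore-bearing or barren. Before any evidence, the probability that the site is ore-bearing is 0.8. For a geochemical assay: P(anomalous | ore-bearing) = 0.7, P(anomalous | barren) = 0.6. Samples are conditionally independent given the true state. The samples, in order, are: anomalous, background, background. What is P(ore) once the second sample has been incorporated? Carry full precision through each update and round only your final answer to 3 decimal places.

Each posterior becomes the prior for the next update.
After 'anomalous': P(ore) = 0.7·0.8000 / (0.7·0.8000 + 0.6·0.2000) ≈ 0.8235
After 'background': P(ore) = 0.3·0.8235 / (0.3·0.8235 + 0.4·0.1765) ≈ 0.7778

0.778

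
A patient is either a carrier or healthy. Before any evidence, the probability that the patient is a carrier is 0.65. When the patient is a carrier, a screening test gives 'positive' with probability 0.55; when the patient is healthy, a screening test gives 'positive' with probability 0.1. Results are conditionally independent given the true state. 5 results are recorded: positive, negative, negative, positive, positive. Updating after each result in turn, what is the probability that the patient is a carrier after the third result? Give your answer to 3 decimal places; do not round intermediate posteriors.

0.719

After 'positive': P(carrier) = 0.55·0.6500 / (0.55·0.6500 + 0.1·0.3500) ≈ 0.9108
After 'negative': P(carrier) = 0.45·0.9108 / (0.45·0.9108 + 0.9·0.0892) ≈ 0.8363
After 'negative': P(carrier) = 0.45·0.8363 / (0.45·0.8363 + 0.9·0.1637) ≈ 0.7186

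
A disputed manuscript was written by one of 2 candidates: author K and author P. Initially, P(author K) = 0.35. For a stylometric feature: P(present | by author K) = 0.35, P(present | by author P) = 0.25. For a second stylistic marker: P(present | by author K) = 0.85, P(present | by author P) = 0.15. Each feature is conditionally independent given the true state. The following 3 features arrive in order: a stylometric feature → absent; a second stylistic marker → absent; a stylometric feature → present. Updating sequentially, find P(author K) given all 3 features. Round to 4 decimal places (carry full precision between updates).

After a stylometric feature='absent': P(author K) = 0.65·0.3500 / (0.65·0.3500 + 0.75·0.6500) ≈ 0.3182
After a second stylistic marker='absent': P(author K) = 0.15·0.3182 / (0.15·0.3182 + 0.85·0.6818) ≈ 0.0761
After a stylometric feature='present': P(author K) = 0.35·0.0761 / (0.35·0.0761 + 0.25·0.9239) ≈ 0.1034

0.1034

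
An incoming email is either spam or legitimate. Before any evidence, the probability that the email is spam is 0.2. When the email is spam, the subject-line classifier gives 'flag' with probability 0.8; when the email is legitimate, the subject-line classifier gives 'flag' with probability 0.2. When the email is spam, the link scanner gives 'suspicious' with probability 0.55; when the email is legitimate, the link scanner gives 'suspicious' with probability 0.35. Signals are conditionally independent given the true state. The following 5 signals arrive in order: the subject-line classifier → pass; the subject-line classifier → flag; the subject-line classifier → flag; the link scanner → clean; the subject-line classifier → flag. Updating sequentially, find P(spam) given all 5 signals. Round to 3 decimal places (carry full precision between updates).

0.735

After the subject-line classifier='pass': P(spam) = 0.2·0.2000 / (0.2·0.2000 + 0.8·0.8000) ≈ 0.0588
After the subject-line classifier='flag': P(spam) = 0.8·0.0588 / (0.8·0.0588 + 0.2·0.9412) ≈ 0.2000
After the subject-line classifier='flag': P(spam) = 0.8·0.2000 / (0.8·0.2000 + 0.2·0.8000) ≈ 0.5000
After the link scanner='clean': P(spam) = 0.45·0.5000 / (0.45·0.5000 + 0.65·0.5000) ≈ 0.4091
After the subject-line classifier='flag': P(spam) = 0.8·0.4091 / (0.8·0.4091 + 0.2·0.5909) ≈ 0.7347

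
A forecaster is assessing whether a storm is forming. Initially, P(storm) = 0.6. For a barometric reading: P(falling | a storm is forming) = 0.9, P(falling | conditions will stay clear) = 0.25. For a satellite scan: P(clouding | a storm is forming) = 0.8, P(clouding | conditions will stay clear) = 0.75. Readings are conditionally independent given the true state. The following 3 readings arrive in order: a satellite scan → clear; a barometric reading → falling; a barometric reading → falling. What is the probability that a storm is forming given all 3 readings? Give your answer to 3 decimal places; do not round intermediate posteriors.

After a satellite scan='clear': P(storm) = 0.2·0.6000 / (0.2·0.6000 + 0.25·0.4000) ≈ 0.5455
After a barometric reading='falling': P(storm) = 0.9·0.5455 / (0.9·0.5455 + 0.25·0.4545) ≈ 0.8120
After a barometric reading='falling': P(storm) = 0.9·0.8120 / (0.9·0.8120 + 0.25·0.1880) ≈ 0.9396

0.940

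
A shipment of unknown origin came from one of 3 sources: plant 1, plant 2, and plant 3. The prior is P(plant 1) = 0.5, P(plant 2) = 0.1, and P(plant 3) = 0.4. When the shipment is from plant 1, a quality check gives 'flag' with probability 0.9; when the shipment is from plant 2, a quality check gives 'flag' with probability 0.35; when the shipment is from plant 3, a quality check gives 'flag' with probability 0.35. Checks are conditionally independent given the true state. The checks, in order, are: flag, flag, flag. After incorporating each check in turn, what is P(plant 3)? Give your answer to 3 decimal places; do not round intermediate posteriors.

0.044

After 'flag': normaliser = 0.9·0.5000 + 0.35·0.1000 + 0.35·0.4000; P(plant 1) ≈ 0.7200, P(plant 2) ≈ 0.0560, P(plant 3) ≈ 0.2240
After 'flag': normaliser = 0.9·0.7200 + 0.35·0.0560 + 0.35·0.2240; P(plant 1) ≈ 0.8686, P(plant 2) ≈ 0.0263, P(plant 3) ≈ 0.1051
After 'flag': normaliser = 0.9·0.8686 + 0.35·0.0263 + 0.35·0.1051; P(plant 1) ≈ 0.9445, P(plant 2) ≈ 0.0111, P(plant 3) ≈ 0.0444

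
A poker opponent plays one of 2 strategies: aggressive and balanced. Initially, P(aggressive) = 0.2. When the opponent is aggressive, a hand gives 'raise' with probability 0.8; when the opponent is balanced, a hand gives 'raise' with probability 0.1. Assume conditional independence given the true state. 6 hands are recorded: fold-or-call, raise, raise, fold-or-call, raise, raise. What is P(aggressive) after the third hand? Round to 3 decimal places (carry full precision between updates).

Apply Bayes' rule sequentially, carrying P(aggressive) forward.
After 'fold-or-call': P(aggressive) = 0.2·0.2000 / (0.2·0.2000 + 0.9·0.8000) ≈ 0.0526
After 'raise': P(aggressive) = 0.8·0.0526 / (0.8·0.0526 + 0.1·0.9474) ≈ 0.3077
After 'raise': P(aggressive) = 0.8·0.3077 / (0.8·0.3077 + 0.1·0.6923) ≈ 0.7805

0.780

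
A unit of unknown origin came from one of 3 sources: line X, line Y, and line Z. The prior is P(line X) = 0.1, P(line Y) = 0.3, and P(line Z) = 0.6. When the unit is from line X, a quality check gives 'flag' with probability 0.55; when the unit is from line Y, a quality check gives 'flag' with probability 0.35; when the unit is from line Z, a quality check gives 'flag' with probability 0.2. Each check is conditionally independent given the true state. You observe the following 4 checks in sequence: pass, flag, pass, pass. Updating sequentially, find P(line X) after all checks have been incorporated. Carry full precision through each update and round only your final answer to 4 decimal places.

After 'pass': normaliser = 0.45·0.1000 + 0.65·0.3000 + 0.8·0.6000; P(line X) ≈ 0.0625, P(line Y) ≈ 0.2708, P(line Z) ≈ 0.6667
After 'flag': normaliser = 0.55·0.0625 + 0.35·0.2708 + 0.2·0.6667; P(line X) ≈ 0.1310, P(line Y) ≈ 0.3611, P(line Z) ≈ 0.5079
After 'pass': normaliser = 0.45·0.1310 + 0.65·0.3611 + 0.8·0.5079; P(line X) ≈ 0.0842, P(line Y) ≈ 0.3353, P(line Z) ≈ 0.5805
After 'pass': normaliser = 0.45·0.0842 + 0.65·0.3353 + 0.8·0.5805; P(line X) ≈ 0.0526, P(line Y) ≈ 0.3026, P(line Z) ≈ 0.6448

0.0526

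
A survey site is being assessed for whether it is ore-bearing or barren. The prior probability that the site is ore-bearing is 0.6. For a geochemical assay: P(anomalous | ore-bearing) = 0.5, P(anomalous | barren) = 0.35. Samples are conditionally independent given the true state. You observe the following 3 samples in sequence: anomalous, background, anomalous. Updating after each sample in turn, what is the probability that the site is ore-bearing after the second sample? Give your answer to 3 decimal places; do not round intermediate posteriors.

0.622

Each posterior becomes the prior for the next update.
After 'anomalous': P(ore) = 0.5·0.6000 / (0.5·0.6000 + 0.35·0.4000) ≈ 0.6818
After 'background': P(ore) = 0.5·0.6818 / (0.5·0.6818 + 0.65·0.3182) ≈ 0.6224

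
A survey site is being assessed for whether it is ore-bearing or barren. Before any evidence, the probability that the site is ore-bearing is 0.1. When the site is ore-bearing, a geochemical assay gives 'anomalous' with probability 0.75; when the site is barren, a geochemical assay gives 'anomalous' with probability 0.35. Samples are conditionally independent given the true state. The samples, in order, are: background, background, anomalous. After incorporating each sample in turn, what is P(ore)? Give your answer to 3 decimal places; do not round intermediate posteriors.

Apply Bayes' rule sequentially, carrying P(ore) forward.
After 'background': P(ore) = 0.25·0.1000 / (0.25·0.1000 + 0.65·0.9000) ≈ 0.0410
After 'background': P(ore) = 0.25·0.0410 / (0.25·0.0410 + 0.65·0.9590) ≈ 0.0162
After 'anomalous': P(ore) = 0.75·0.0162 / (0.75·0.0162 + 0.35·0.9838) ≈ 0.0340

0.034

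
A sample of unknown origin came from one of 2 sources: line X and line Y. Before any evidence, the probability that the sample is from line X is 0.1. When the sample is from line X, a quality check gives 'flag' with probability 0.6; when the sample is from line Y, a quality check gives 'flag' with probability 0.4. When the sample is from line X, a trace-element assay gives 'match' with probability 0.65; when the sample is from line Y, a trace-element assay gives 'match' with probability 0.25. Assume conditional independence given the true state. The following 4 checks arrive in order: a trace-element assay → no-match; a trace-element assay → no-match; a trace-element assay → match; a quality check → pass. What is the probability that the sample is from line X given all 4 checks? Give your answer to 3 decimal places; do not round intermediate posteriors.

After a trace-element assay='no-match': P(line X) = 0.35·0.1000 / (0.35·0.1000 + 0.75·0.9000) ≈ 0.0493
After a trace-element assay='no-match': P(line X) = 0.35·0.0493 / (0.35·0.0493 + 0.75·0.9507) ≈ 0.0236
After a trace-element assay='match': P(line X) = 0.65·0.0236 / (0.65·0.0236 + 0.25·0.9764) ≈ 0.0592
After a quality check='pass': P(line X) = 0.4·0.0592 / (0.4·0.0592 + 0.6·0.9408) ≈ 0.0403

0.040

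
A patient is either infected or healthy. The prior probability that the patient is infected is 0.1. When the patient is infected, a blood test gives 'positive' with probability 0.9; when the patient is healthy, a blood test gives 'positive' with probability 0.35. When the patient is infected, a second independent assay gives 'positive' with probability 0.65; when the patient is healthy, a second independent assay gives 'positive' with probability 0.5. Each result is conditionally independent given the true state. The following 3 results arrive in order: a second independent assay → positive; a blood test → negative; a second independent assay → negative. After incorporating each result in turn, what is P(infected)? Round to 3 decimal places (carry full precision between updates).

0.015

After a second independent assay='positive': P(infected) = 0.65·0.1000 / (0.65·0.1000 + 0.5·0.9000) ≈ 0.1262
After a blood test='negative': P(infected) = 0.1·0.1262 / (0.1·0.1262 + 0.65·0.8738) ≈ 0.0217
After a second independent assay='negative': P(infected) = 0.35·0.0217 / (0.35·0.0217 + 0.5·0.9783) ≈ 0.0153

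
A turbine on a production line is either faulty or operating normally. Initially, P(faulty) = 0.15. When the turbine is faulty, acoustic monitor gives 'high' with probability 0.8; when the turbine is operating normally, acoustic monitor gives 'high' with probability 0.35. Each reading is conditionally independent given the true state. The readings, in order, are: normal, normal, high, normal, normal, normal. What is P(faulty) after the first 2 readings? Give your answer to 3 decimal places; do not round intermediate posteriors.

After 'normal': P(faulty) = 0.2·0.1500 / (0.2·0.1500 + 0.65·0.8500) ≈ 0.0515
After 'normal': P(faulty) = 0.2·0.0515 / (0.2·0.0515 + 0.65·0.9485) ≈ 0.0164

0.016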